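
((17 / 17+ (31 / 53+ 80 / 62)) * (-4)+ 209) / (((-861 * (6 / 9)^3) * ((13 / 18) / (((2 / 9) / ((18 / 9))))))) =-2920419 / 24520132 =-0.12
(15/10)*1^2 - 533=-1063/2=-531.50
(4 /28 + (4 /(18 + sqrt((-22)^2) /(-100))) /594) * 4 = 151276 /264033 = 0.57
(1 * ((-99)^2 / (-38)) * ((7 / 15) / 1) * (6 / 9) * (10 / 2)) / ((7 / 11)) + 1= -11960 / 19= -629.47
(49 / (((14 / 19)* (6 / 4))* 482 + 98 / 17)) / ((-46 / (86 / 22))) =-97223 / 12573088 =-0.01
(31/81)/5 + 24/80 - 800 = -129539/162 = -799.62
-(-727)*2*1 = 1454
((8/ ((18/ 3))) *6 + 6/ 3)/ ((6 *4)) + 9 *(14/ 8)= 97/ 6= 16.17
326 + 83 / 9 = 3017 / 9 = 335.22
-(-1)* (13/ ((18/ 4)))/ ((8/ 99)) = 143/ 4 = 35.75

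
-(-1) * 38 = 38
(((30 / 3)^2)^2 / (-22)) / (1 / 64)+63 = -319307 / 11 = -29027.91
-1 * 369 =-369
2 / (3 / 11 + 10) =22 / 113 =0.19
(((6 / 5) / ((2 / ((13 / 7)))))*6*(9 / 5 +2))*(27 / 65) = 9234 / 875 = 10.55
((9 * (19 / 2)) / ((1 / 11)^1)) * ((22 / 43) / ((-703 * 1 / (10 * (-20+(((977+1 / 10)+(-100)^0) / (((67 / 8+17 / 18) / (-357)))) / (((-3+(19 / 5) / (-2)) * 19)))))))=-33789662280 / 12907783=-2617.77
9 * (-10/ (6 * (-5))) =3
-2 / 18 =-0.11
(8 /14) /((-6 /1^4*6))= -1 /63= -0.02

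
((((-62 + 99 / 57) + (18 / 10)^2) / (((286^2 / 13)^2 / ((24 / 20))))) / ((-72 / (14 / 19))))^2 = 8987229601 / 28723132066154664996000000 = 0.00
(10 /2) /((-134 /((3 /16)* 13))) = -195 /2144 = -0.09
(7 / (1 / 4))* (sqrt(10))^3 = 280* sqrt(10) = 885.44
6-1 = 5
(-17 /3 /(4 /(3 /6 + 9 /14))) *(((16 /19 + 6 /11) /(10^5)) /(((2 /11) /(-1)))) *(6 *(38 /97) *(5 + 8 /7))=21199 /11882500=0.00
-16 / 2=-8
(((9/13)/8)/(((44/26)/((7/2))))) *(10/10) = 63/352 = 0.18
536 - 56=480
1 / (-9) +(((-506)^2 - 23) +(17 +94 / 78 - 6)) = 29954936 / 117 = 256025.09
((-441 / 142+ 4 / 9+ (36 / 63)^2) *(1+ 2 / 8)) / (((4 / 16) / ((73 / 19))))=-53363365 / 1189818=-44.85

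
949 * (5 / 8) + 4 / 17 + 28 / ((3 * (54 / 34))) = 6601193 / 11016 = 599.24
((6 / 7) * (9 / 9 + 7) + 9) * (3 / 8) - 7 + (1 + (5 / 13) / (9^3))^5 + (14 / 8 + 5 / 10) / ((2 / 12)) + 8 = 91822874247247045618957 / 4280972422093836624792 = 21.45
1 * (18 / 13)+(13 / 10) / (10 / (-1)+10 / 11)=16141 / 13000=1.24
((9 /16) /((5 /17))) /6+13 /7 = 2437 /1120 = 2.18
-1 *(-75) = 75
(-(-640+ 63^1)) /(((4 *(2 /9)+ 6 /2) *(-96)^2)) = 577 /35840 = 0.02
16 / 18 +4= 44 / 9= 4.89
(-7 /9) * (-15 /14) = 0.83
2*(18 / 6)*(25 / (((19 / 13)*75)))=26 / 19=1.37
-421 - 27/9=-424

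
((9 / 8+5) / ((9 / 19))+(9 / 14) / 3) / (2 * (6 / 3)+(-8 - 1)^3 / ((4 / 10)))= -0.01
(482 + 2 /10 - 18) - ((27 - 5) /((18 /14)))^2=69421 /405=171.41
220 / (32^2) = 0.21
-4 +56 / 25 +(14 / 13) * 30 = 9928 / 325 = 30.55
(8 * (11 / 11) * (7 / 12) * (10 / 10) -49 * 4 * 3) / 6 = -875 / 9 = -97.22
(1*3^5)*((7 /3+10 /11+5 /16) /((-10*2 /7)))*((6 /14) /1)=-456111 /3520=-129.58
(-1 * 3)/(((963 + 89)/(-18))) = 27/526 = 0.05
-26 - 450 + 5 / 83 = -39503 / 83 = -475.94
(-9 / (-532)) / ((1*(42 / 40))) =15 / 931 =0.02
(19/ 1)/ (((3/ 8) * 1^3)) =152/ 3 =50.67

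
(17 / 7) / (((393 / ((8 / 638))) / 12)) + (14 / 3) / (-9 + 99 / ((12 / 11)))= 16648120 / 286965063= 0.06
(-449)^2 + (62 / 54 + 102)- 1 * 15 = 5445607 / 27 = 201689.15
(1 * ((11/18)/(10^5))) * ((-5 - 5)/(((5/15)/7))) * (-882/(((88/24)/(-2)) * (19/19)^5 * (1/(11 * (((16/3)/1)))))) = -22638/625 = -36.22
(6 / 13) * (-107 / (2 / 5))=-1605 / 13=-123.46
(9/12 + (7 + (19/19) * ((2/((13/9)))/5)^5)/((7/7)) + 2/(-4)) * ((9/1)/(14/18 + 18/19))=51796563064983/1369142937500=37.83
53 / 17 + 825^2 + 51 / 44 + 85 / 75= 7636673201 / 11220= 680630.41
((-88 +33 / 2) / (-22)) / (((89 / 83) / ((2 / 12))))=1079 / 2136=0.51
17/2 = 8.50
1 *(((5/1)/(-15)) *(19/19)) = -1/3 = -0.33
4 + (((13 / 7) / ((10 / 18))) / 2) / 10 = 2917 / 700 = 4.17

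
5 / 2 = 2.50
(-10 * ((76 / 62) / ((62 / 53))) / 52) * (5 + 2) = -35245 / 24986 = -1.41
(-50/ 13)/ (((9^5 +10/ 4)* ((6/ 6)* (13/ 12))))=-1200/ 19959407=-0.00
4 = 4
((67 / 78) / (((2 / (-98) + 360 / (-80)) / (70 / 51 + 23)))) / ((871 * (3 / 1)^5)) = -60907 / 2783480193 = -0.00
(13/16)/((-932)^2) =13/13897984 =0.00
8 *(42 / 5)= 336 / 5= 67.20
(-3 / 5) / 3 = -1 / 5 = -0.20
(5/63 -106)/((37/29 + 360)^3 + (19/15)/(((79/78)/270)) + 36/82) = -527140114483/234674252520010947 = -0.00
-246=-246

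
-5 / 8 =-0.62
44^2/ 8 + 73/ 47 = 11447/ 47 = 243.55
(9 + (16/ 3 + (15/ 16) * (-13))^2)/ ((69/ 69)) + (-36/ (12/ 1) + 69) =281041/ 2304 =121.98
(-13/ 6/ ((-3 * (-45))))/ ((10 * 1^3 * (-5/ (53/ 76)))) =689/ 3078000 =0.00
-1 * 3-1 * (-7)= 4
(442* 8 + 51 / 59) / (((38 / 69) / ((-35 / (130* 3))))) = -33596675 / 58292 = -576.35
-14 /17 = -0.82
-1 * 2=-2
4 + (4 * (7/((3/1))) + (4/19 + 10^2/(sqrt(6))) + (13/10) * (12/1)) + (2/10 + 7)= 10358/285 + 50 * sqrt(6)/3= 77.17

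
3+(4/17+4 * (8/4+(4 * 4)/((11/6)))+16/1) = 11621/187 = 62.14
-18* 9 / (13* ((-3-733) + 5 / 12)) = 1944 / 114751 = 0.02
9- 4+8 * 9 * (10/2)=365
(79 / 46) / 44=0.04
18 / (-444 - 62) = -9 / 253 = -0.04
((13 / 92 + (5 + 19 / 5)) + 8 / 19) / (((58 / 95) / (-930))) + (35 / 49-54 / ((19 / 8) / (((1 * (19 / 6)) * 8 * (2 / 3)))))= -273505129 / 18676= -14644.74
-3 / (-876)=1 / 292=0.00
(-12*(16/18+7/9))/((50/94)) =-188/5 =-37.60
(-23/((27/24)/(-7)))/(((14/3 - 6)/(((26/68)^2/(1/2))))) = -27209/867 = -31.38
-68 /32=-17 /8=-2.12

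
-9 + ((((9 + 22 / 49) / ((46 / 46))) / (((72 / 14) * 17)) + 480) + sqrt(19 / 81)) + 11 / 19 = sqrt(19) / 9 + 38393437 / 81396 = 472.17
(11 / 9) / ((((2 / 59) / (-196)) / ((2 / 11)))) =-11564 / 9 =-1284.89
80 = 80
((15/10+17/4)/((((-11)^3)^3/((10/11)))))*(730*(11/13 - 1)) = 83950/337186519813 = 0.00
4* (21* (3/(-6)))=-42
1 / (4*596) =1 / 2384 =0.00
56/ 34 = 28/ 17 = 1.65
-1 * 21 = -21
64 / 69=0.93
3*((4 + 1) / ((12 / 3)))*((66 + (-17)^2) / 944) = 5325 / 3776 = 1.41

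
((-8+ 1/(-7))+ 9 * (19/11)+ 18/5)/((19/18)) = 10.42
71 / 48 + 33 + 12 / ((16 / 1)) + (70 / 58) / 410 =2010767 / 57072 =35.23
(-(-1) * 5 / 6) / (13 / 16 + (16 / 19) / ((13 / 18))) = 9880 / 23457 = 0.42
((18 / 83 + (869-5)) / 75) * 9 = 43038 / 415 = 103.71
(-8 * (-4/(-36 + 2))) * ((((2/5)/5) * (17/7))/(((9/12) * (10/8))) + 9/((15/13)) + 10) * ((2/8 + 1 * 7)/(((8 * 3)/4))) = -2741602/133875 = -20.48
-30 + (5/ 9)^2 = -2405/ 81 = -29.69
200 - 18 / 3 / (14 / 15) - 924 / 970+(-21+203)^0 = 193.62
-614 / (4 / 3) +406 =-109 / 2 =-54.50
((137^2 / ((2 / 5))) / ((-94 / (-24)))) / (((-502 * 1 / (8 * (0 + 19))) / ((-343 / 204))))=1223175730 / 200549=6099.14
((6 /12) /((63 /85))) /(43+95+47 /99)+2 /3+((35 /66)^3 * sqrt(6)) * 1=42875 * sqrt(6) /287496+386657 /575778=1.04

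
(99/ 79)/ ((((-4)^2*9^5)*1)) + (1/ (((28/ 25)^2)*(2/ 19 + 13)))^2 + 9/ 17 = 19890877764003727/ 37310782772696832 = 0.53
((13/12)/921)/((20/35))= 91/44208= 0.00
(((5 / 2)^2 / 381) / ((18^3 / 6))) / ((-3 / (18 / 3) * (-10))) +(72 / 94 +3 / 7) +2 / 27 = 1.27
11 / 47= 0.23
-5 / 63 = -0.08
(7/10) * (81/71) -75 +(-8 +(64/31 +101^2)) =10120.86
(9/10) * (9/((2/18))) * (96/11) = 34992/55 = 636.22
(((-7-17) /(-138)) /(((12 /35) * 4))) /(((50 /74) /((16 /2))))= 518 /345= 1.50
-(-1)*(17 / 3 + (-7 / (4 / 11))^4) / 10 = 21092695 / 1536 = 13732.22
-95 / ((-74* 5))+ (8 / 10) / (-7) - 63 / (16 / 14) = -569619 / 10360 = -54.98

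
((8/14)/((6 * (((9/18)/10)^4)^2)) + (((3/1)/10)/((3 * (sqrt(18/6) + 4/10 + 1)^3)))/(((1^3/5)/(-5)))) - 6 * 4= 899891203728571/369096 - 346875 * sqrt(3)/17576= 2438095214.01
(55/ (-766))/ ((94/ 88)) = -1210/ 18001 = -0.07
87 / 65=1.34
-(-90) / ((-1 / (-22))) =1980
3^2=9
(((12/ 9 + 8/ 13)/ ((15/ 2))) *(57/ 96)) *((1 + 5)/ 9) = 361/ 3510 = 0.10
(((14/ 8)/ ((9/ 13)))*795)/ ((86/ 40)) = 120575/ 129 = 934.69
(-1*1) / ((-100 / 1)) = 1 / 100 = 0.01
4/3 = 1.33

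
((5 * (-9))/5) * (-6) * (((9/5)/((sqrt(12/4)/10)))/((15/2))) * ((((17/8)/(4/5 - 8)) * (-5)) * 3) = 765 * sqrt(3)/4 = 331.25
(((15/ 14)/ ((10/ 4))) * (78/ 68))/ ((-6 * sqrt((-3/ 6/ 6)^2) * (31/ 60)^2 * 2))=-210600/ 114359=-1.84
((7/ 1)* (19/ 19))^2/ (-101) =-0.49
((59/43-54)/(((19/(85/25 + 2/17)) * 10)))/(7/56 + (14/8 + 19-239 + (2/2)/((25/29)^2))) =67663700/15054245433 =0.00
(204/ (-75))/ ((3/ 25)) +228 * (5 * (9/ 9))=3352/ 3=1117.33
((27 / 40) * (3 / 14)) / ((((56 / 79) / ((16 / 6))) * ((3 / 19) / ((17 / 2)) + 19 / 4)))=688959 / 6037780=0.11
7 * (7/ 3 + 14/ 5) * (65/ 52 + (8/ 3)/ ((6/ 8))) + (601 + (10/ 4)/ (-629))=262786673/ 339660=773.68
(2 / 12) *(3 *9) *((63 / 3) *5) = 472.50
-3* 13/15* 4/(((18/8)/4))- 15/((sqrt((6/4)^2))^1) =-1282/45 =-28.49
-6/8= -3/4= -0.75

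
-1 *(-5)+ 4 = 9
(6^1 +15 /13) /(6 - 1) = 93 /65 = 1.43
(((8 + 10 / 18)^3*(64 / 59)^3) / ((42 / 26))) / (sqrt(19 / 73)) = 222258003968*sqrt(1387) / 8534113587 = 969.92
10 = 10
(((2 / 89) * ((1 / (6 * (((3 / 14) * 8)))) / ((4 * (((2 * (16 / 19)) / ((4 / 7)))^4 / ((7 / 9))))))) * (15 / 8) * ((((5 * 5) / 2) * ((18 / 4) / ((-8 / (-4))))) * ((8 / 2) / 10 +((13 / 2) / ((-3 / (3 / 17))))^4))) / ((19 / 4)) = 68969131225 / 2618935983734784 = 0.00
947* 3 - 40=2801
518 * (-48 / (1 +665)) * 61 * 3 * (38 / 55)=-259616 / 55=-4720.29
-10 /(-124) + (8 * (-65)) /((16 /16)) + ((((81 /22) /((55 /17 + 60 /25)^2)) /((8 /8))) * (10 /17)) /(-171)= -1545771588465 /2973096478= -519.92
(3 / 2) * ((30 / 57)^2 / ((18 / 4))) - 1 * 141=-152603 / 1083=-140.91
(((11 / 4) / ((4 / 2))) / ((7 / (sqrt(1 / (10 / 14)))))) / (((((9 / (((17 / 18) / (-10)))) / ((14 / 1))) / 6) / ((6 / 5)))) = -187 * sqrt(35) / 4500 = -0.25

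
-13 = -13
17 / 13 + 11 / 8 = 279 / 104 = 2.68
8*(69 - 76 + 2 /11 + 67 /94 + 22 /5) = -35268 /2585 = -13.64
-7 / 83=-0.08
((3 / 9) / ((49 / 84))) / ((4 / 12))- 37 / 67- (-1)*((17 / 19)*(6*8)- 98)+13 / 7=-463670 / 8911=-52.03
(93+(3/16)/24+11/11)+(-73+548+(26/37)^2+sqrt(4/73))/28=sqrt(73)/1022+19448953/175232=111.00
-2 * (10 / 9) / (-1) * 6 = 40 / 3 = 13.33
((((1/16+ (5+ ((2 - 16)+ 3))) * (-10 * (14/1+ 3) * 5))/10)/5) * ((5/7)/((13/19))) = 153425/1456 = 105.37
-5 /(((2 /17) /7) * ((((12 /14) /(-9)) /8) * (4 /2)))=12495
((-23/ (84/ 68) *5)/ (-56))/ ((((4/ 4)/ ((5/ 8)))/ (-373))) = -3646075/ 9408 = -387.55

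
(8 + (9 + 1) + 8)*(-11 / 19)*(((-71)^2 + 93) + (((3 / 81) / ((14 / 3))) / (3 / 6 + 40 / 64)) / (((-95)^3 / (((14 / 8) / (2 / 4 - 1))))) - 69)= -100600772951822 / 1319500125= -76241.58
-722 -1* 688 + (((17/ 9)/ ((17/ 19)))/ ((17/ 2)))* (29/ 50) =-5392699/ 3825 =-1409.86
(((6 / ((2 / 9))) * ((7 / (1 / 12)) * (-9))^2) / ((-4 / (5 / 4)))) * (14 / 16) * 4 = -33756345 / 2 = -16878172.50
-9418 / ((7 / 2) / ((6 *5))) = -565080 / 7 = -80725.71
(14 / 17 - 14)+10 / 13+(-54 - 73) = -30809 / 221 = -139.41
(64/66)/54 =16/891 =0.02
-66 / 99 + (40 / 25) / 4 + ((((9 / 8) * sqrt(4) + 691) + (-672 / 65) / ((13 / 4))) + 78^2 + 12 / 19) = 261032485 / 38532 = 6774.43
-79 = -79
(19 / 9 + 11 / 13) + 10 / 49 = 18124 / 5733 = 3.16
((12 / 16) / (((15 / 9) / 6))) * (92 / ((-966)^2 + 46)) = 27 / 101435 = 0.00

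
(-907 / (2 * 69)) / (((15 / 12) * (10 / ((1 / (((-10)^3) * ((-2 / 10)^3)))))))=-0.07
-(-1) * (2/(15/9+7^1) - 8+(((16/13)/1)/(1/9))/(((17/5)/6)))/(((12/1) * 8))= 2603/21216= 0.12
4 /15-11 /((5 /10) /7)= -2306 /15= -153.73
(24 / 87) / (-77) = -8 / 2233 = -0.00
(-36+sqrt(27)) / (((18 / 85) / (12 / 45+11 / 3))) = -2006 / 3+1003 * sqrt(3) / 18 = -572.15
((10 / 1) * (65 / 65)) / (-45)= -2 / 9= -0.22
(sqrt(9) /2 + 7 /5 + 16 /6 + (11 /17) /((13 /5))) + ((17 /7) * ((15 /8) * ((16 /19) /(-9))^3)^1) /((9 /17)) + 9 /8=6435936675451 /928239170040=6.93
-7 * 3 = -21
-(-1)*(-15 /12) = -5 /4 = -1.25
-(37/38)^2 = -1369/1444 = -0.95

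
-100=-100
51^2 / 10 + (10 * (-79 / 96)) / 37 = 2307713 / 8880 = 259.88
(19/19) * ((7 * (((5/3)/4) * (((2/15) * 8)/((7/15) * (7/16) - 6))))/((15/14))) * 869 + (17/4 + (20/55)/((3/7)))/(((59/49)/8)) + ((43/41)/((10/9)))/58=-77568708836603/193208481180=-401.48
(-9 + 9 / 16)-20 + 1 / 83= -37749 / 1328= -28.43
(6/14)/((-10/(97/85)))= -291/5950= -0.05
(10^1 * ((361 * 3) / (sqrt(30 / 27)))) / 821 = 3249 * sqrt(10) / 821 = 12.51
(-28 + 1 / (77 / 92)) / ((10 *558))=-172 / 35805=-0.00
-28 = -28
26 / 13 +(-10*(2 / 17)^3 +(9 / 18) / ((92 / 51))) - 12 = -8804077 / 903992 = -9.74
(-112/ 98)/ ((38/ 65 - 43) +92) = -520/ 22561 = -0.02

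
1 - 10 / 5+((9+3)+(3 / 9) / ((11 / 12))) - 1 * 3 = 92 / 11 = 8.36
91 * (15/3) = 455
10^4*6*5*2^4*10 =48000000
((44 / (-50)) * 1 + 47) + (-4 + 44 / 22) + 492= 13403 / 25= 536.12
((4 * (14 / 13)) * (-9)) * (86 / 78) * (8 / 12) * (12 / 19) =-57792 / 3211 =-18.00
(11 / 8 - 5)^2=841 / 64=13.14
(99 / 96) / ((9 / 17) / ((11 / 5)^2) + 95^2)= 67881 / 594068800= 0.00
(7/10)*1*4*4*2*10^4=224000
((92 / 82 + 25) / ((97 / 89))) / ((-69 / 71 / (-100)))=225588300 / 91471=2466.23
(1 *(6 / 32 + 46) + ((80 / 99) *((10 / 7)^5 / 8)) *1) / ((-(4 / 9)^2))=-11210552343 / 47328512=-236.87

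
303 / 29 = 10.45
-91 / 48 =-1.90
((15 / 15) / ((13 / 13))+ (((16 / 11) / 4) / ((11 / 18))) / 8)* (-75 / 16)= -4875 / 968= -5.04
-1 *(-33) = 33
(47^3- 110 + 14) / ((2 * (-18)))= -103727 / 36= -2881.31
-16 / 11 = -1.45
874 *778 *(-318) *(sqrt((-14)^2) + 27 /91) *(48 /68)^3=-486115181388288 /447083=-1087304105.48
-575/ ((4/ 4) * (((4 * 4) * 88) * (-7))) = 575/ 9856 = 0.06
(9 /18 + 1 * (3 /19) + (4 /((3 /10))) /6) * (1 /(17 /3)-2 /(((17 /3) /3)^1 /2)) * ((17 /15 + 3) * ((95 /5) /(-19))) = 67177 /2907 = 23.11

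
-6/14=-3/7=-0.43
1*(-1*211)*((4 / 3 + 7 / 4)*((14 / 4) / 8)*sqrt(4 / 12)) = -54649*sqrt(3) / 576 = -164.33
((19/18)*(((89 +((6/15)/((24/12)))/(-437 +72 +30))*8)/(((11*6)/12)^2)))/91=0.27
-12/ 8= -3/ 2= -1.50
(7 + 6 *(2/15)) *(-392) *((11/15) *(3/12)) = -14014/25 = -560.56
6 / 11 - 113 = -112.45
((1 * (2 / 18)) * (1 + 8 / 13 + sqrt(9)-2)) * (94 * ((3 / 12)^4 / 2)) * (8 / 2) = 799 / 3744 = 0.21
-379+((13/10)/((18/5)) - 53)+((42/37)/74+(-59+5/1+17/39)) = -310855847/640692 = -485.19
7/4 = 1.75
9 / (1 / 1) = 9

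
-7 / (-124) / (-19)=-7 / 2356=-0.00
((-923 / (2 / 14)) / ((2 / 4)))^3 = -2157690801448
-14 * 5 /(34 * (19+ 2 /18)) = -315 /2924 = -0.11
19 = 19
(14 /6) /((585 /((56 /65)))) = 392 /114075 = 0.00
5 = 5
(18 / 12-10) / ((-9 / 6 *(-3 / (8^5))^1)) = -557056 / 9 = -61895.11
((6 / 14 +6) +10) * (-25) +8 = -2819 / 7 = -402.71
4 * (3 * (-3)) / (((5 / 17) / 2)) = -1224 / 5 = -244.80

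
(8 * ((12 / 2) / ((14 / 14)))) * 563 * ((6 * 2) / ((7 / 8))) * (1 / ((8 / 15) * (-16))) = -304020 / 7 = -43431.43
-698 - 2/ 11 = -7680/ 11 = -698.18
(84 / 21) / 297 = 0.01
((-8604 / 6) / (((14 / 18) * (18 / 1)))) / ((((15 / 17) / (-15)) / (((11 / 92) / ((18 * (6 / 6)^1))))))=44693 / 3864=11.57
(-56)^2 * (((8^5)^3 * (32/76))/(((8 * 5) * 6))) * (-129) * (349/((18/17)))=-7037342229177693110272/855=-8230809624769231707.92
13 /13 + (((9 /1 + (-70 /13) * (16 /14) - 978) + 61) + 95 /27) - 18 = -325600 /351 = -927.64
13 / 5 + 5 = 38 / 5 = 7.60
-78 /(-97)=78 /97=0.80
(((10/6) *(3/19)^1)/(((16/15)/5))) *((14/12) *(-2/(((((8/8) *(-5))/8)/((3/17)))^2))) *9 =-11340/5491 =-2.07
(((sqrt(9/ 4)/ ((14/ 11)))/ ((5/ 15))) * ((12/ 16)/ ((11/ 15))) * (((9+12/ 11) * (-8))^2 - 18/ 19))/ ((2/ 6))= 9100445985/ 128744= 70686.37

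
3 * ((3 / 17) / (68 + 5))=9 / 1241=0.01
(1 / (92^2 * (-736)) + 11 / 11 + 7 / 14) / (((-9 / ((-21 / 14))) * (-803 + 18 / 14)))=-65409785 / 209759858688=-0.00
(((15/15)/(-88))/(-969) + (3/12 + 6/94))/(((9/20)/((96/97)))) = 100624720/145783143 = 0.69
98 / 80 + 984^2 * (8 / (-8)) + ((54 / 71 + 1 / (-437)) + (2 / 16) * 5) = -968253.39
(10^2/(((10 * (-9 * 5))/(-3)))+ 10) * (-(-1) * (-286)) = -9152/3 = -3050.67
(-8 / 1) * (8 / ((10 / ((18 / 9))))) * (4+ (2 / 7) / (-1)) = -1664 / 35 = -47.54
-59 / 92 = -0.64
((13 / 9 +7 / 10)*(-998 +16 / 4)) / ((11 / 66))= -191842 / 15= -12789.47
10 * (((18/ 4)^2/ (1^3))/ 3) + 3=141/ 2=70.50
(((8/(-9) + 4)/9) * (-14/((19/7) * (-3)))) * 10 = 27440/4617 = 5.94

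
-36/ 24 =-3/ 2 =-1.50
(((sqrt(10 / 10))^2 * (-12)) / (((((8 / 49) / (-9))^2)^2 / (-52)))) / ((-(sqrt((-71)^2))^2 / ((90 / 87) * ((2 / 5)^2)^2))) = -4425274545237 / 146189000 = -30270.91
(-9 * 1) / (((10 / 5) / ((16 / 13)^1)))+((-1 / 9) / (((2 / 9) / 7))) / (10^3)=-144091 / 26000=-5.54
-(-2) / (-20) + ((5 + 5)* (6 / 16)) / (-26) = -127 / 520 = -0.24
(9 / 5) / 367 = 9 / 1835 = 0.00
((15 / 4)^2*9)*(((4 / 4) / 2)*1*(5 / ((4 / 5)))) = 50625 / 128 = 395.51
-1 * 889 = -889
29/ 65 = 0.45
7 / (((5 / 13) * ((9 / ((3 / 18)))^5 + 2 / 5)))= 0.00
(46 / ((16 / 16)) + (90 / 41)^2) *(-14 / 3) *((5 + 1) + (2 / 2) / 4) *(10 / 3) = -74747750 / 15129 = -4940.69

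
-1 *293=-293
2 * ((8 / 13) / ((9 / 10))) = 160 / 117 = 1.37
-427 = -427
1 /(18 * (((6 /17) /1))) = 17 /108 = 0.16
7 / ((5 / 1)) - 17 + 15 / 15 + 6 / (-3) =-83 / 5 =-16.60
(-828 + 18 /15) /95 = -4134 /475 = -8.70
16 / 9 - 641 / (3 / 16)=-30752 / 9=-3416.89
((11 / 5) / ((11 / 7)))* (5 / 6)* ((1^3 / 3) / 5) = 7 / 90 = 0.08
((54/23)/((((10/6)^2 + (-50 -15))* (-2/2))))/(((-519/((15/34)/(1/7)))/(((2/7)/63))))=-27/26516056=-0.00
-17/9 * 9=-17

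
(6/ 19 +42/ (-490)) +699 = 464988/ 665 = 699.23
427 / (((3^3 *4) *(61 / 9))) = 7 / 12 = 0.58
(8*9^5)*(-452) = -213521184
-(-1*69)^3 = 328509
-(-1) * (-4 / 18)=-0.22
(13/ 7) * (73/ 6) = 949/ 42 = 22.60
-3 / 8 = -0.38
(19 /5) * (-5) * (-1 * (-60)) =-1140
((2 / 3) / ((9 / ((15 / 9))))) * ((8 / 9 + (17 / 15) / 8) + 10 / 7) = 6197 / 20412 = 0.30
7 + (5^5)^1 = 3132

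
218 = 218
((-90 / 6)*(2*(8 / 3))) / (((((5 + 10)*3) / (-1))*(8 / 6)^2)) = 1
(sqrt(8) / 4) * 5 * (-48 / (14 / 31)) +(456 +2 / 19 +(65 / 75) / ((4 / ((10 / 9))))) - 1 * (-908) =1399819 / 1026 - 1860 * sqrt(2) / 7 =988.57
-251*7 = -1757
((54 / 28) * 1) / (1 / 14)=27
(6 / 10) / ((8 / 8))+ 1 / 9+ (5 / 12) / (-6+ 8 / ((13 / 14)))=5327 / 6120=0.87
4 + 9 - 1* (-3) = 16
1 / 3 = 0.33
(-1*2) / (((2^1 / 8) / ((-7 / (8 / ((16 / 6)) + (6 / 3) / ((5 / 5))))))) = 56 / 5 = 11.20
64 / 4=16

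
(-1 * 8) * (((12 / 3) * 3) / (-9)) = 32 / 3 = 10.67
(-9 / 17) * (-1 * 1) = 9 / 17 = 0.53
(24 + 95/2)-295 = -447/2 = -223.50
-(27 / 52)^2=-729 / 2704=-0.27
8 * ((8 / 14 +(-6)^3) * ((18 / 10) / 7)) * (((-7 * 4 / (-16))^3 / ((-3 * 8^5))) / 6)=0.00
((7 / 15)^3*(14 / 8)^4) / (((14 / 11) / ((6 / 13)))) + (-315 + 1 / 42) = -8245837027 / 26208000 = -314.63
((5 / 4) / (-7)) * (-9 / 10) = 9 / 56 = 0.16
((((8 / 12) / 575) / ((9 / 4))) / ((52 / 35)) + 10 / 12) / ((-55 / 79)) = -5316937 / 4440150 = -1.20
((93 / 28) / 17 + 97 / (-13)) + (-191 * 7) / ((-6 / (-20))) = -82868449 / 18564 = -4463.93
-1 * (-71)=71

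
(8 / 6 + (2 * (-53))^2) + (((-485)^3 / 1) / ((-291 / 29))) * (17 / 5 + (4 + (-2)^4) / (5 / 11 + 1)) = 779972641 / 4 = 194993160.25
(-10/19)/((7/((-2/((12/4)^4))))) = 20/10773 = 0.00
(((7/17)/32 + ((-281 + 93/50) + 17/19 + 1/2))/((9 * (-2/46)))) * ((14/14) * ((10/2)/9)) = 394.31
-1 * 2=-2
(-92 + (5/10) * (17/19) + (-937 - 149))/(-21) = 44747/798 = 56.07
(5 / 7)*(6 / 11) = 0.39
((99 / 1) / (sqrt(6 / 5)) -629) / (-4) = 134.66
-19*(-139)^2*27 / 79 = -9911673 / 79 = -125464.22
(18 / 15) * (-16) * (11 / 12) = -88 / 5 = -17.60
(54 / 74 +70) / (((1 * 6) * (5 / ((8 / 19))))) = 10468 / 10545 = 0.99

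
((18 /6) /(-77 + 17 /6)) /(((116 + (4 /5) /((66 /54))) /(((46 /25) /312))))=-759 /371165600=-0.00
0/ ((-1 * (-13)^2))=0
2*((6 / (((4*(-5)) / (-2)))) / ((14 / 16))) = 1.37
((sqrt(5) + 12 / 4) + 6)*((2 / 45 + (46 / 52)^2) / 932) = 25157*sqrt(5) / 28351440 + 25157 / 3150160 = 0.01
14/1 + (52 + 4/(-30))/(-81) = 16232/1215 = 13.36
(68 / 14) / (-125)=-34 / 875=-0.04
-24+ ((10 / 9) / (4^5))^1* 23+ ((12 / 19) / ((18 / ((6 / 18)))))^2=-358937725 / 14971392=-23.97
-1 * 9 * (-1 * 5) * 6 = 270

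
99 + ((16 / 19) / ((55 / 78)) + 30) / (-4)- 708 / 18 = 325213 / 6270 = 51.87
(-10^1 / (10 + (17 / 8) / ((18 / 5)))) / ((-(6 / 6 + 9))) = 144 / 1525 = 0.09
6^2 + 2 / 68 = 1225 / 34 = 36.03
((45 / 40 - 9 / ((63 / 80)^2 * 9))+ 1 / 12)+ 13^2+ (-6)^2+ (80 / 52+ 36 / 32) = 10693958 / 51597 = 207.26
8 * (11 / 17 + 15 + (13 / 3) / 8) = 6605 / 51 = 129.51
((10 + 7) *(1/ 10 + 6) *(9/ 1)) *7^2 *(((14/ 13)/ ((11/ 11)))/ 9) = 355691/ 65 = 5472.17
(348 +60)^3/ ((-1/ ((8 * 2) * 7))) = -7606738944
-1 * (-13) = 13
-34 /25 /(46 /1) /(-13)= 0.00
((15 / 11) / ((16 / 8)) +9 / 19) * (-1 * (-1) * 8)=1932 / 209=9.24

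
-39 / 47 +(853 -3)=849.17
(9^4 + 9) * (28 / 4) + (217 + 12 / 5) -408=229007 / 5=45801.40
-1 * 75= -75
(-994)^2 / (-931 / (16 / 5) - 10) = -15808576 / 4815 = -3283.19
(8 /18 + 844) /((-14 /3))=-3800 /21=-180.95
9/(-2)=-9/2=-4.50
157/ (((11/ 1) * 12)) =157/ 132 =1.19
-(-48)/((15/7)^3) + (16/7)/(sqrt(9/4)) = 6.40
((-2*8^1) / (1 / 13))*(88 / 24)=-2288 / 3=-762.67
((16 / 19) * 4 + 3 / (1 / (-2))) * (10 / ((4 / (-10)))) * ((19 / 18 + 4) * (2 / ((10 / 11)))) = 125125 / 171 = 731.73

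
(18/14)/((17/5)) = 45/119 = 0.38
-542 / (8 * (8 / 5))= -42.34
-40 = -40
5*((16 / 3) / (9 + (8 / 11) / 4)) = 880 / 303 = 2.90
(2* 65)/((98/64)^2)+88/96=1623851/28812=56.36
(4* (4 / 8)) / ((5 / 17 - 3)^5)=-1419857 / 102981488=-0.01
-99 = -99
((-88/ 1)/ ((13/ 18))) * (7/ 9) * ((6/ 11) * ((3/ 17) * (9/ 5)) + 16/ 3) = -1729952/ 3315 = -521.86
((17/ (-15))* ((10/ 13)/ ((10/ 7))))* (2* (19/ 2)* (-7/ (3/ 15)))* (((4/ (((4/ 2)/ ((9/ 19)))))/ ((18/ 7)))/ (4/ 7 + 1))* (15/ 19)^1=204085/ 2717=75.11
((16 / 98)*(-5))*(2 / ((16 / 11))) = -1.12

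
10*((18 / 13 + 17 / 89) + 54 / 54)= 29800 / 1157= 25.76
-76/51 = -1.49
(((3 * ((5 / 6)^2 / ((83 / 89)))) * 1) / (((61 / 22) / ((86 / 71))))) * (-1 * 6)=-2104850 / 359473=-5.86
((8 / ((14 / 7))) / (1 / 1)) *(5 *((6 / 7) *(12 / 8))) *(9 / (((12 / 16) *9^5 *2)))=40 / 15309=0.00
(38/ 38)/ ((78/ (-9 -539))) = -274/ 39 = -7.03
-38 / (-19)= 2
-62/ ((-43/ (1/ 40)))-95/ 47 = -80243/ 40420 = -1.99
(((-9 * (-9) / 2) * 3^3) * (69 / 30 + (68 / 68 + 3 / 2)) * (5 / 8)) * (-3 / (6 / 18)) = -29524.50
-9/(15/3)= -9/5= -1.80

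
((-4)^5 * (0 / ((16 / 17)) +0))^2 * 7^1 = 0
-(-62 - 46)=108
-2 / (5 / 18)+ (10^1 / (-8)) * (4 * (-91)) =2239 / 5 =447.80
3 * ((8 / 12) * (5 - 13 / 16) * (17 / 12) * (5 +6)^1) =12529 / 96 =130.51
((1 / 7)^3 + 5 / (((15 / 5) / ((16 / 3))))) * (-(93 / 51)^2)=-26378489 / 892143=-29.57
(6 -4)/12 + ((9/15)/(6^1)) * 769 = 1156/15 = 77.07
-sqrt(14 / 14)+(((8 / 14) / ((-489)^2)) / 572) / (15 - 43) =-6702083389 / 6702083388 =-1.00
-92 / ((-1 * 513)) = 92 / 513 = 0.18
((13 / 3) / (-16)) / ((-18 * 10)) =13 / 8640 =0.00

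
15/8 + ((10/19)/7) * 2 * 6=2955/1064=2.78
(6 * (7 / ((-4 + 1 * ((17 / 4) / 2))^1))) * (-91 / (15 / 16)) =163072 / 75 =2174.29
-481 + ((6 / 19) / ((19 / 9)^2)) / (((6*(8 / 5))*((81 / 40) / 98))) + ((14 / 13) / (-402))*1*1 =-480.65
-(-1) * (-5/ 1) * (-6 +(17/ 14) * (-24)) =1230/ 7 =175.71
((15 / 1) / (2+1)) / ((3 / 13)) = 65 / 3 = 21.67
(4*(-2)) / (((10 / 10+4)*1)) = -8 / 5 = -1.60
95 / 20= 19 / 4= 4.75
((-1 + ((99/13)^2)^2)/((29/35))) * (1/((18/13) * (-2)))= -1465.38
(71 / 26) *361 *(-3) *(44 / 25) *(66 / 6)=-18608106 / 325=-57255.71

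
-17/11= -1.55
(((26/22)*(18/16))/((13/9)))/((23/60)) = 1215/506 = 2.40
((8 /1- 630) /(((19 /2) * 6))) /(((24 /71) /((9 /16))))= -22081 /1216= -18.16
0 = 0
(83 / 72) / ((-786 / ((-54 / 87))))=83 / 91176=0.00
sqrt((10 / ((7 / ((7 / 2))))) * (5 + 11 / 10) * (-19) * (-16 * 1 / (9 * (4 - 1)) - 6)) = sqrt(309453) / 9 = 61.81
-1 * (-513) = 513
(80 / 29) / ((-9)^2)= 0.03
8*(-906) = -7248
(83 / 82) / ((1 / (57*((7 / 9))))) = 11039 / 246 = 44.87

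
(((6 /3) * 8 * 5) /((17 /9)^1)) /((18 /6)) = 240 /17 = 14.12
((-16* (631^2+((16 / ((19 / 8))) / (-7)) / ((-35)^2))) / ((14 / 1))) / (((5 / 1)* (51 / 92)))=-47744600266592 / 290821125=-164171.71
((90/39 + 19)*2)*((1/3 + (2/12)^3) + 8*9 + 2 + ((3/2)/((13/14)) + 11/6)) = 60503725/18252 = 3314.91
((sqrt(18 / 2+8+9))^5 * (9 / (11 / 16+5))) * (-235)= -1759680 * sqrt(26) / 7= -1281806.09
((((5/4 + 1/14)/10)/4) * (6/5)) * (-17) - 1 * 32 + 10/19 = -1710253/53200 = -32.15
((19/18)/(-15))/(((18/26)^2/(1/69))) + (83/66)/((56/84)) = 1.88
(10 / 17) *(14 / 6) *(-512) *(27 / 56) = -5760 / 17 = -338.82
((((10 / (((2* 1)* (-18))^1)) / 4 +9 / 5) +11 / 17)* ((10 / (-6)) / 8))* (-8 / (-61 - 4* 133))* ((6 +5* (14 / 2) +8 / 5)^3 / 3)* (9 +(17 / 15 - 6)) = -711.78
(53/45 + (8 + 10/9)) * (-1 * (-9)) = 463/5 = 92.60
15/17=0.88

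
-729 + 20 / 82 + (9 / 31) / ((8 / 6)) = -3703889 / 5084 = -728.54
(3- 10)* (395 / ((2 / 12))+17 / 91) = -16591.31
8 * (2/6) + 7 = 29/3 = 9.67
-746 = -746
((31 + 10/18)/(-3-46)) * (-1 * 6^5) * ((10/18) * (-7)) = -136320/7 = -19474.29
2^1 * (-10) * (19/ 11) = -380/ 11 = -34.55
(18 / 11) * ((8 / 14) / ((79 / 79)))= 72 / 77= 0.94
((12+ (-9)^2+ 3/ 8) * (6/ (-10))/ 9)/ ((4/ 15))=-747/ 32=-23.34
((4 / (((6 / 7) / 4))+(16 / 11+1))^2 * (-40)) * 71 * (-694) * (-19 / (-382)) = 43732643.01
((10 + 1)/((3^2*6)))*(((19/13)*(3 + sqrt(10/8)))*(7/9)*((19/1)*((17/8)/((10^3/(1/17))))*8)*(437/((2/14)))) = 85031023*sqrt(5)/12636000 + 85031023/2106000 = 55.42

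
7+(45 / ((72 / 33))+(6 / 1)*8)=605 / 8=75.62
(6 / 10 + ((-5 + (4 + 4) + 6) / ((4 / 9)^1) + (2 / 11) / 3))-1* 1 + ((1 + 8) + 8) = 24361 / 660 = 36.91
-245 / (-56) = 35 / 8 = 4.38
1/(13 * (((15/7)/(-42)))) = -98/65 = -1.51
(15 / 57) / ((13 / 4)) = 20 / 247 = 0.08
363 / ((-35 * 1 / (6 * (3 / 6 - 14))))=29403 / 35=840.09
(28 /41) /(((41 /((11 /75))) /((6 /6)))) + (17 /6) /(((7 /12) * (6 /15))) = 10718531 /882525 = 12.15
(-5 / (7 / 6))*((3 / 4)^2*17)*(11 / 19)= -25245 / 1064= -23.73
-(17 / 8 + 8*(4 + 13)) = -1105 / 8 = -138.12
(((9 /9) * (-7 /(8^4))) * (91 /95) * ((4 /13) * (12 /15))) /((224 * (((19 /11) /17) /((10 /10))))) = -0.00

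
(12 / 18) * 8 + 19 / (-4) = 7 / 12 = 0.58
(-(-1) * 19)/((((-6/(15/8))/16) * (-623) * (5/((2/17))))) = 38/10591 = 0.00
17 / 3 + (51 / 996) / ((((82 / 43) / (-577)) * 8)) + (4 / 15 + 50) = 176400683 / 3266880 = 54.00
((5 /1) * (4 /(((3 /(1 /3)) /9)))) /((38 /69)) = 690 /19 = 36.32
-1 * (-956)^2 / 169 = -5407.91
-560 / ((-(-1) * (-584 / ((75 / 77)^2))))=56250 / 61831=0.91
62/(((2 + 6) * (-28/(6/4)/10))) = -465/112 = -4.15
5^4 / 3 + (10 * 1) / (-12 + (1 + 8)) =205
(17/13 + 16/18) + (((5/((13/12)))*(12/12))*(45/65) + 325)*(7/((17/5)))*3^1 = 2029.28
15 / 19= 0.79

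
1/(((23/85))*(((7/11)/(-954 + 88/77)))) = -271150/49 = -5533.67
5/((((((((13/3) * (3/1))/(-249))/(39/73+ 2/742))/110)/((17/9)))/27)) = -101567871900/352079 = -288480.35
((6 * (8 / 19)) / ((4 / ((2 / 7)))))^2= 576 / 17689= 0.03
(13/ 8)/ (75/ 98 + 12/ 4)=637/ 1476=0.43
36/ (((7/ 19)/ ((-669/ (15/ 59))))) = -8999388/ 35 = -257125.37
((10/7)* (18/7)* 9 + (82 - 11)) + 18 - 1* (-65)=9166/49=187.06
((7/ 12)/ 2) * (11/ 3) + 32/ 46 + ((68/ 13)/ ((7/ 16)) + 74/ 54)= 15.09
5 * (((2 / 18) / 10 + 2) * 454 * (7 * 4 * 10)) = 11504360 / 9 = 1278262.22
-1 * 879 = -879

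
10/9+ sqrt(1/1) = 19/9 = 2.11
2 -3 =-1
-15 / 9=-5 / 3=-1.67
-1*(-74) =74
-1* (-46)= 46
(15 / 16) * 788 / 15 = 49.25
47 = 47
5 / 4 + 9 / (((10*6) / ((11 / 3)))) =9 / 5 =1.80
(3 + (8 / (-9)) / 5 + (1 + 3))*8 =2456 / 45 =54.58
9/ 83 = 0.11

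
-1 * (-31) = 31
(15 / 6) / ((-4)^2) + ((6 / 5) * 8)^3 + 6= 3563569 / 4000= 890.89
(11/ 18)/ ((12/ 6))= 11/ 36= 0.31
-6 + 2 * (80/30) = -2/3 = -0.67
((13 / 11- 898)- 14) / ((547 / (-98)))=981862 / 6017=163.18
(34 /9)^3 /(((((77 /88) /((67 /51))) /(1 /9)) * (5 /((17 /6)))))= 10533472 /2066715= 5.10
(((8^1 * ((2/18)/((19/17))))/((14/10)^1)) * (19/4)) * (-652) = -110840/63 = -1759.37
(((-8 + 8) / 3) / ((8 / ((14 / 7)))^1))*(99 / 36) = 0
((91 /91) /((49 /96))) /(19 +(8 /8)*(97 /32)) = 1024 /11515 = 0.09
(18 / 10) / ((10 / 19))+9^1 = 621 / 50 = 12.42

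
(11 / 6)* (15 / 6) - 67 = -749 / 12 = -62.42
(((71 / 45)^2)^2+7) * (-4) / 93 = -216464224 / 381358125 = -0.57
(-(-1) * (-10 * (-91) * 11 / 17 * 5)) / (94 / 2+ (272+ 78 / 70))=875875 / 95234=9.20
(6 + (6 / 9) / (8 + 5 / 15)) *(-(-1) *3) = 456 / 25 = 18.24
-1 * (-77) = 77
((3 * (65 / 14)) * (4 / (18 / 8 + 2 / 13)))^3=66725807616 / 5359375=12450.30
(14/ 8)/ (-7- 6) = -7/ 52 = -0.13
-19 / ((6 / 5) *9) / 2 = -0.88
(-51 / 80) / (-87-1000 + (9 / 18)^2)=17 / 28980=0.00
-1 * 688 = -688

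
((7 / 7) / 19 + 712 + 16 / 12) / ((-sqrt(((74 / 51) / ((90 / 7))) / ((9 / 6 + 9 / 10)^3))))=-11304* sqrt(4403) / 95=-7895.56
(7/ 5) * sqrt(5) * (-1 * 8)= -25.04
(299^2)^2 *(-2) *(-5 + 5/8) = 279738858035/4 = 69934714508.75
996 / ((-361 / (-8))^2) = 63744 / 130321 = 0.49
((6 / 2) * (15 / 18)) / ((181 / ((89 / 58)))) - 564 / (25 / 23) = -272348987 / 524900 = -518.86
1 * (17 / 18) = 17 / 18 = 0.94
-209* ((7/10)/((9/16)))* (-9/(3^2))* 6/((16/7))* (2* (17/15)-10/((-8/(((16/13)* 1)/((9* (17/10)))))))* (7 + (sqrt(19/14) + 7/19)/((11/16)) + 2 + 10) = 25048688* sqrt(266)/149175 + 1569992438/49725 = 34312.11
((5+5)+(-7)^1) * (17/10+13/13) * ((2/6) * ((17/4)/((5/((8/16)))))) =459/400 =1.15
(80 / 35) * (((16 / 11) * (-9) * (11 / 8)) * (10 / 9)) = -320 / 7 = -45.71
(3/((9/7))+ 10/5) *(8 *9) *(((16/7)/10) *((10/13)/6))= 64/7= 9.14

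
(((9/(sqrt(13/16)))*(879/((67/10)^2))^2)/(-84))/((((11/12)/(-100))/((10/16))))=17384422500000*sqrt(13)/20171272121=3107.41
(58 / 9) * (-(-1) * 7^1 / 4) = 203 / 18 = 11.28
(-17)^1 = -17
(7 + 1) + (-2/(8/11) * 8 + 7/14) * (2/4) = -11/4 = -2.75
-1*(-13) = 13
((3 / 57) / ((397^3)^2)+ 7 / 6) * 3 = 520708517297731363 / 148773862085066102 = 3.50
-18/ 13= -1.38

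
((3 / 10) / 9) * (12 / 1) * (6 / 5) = 0.48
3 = 3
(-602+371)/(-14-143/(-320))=73920/4337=17.04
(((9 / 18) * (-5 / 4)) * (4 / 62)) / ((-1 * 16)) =5 / 1984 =0.00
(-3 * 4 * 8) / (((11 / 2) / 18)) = -3456 / 11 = -314.18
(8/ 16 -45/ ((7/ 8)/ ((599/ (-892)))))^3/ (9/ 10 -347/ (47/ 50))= -307534278899035135/ 2633346811068148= -116.78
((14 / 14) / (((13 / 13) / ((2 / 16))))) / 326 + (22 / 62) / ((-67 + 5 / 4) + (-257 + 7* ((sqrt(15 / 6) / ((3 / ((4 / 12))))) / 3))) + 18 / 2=884008724548679 / 98231006318672 - 16632* sqrt(10) / 37665263159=9.00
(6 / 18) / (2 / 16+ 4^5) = 8 / 24579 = 0.00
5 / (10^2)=0.05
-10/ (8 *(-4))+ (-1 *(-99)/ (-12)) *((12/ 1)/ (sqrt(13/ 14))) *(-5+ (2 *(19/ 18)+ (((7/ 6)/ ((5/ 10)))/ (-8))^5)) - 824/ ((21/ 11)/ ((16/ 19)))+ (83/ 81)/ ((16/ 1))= -7823183/ 21546+ 253219373 *sqrt(182)/ 11501568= -66.08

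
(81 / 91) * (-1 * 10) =-8.90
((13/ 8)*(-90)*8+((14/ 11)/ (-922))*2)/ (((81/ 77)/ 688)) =-28573732544/ 37341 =-765210.69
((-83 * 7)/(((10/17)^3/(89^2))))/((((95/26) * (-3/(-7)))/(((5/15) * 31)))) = -63783154762873/427500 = -149200362.02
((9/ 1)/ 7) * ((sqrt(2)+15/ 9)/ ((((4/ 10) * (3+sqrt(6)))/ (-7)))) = -12.72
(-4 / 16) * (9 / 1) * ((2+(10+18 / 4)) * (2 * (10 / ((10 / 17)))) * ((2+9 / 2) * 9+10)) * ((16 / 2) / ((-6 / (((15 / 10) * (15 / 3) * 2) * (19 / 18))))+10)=1921425 / 2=960712.50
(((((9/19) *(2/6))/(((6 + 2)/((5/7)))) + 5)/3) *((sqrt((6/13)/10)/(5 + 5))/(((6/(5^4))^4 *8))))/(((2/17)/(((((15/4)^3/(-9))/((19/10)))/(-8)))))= 345973968505859375 *sqrt(195)/2790188384256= 1731518.76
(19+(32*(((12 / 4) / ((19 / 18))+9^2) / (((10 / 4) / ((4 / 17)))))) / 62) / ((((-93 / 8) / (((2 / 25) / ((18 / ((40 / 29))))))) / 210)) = -1035004544 / 405075915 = -2.56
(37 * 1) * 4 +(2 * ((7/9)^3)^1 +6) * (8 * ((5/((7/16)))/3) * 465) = 502707244/5103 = 98512.10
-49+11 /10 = -479 /10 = -47.90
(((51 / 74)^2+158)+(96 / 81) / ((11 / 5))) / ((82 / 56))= 1810308031 / 16670313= 108.59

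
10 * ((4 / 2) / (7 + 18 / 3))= 20 / 13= 1.54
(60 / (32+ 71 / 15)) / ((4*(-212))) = -225 / 116812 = -0.00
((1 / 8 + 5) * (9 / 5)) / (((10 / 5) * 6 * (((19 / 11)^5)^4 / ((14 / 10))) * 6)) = 193079248545644722640687 / 60143957532073533109368961600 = 0.00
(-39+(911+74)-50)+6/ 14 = 6275/ 7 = 896.43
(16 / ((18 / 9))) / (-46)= -4 / 23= -0.17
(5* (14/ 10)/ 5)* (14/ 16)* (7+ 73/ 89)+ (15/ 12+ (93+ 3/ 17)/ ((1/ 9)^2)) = 228708829/ 30260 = 7558.12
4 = 4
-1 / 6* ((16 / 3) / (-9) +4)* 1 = -46 / 81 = -0.57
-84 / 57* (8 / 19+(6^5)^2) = -32168005856 / 361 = -89108049.46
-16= -16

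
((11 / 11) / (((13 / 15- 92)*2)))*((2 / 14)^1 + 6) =-645 / 19138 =-0.03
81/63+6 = 7.29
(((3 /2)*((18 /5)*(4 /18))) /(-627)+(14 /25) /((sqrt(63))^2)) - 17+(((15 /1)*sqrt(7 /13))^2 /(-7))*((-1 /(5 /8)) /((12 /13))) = 611653 /47025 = 13.01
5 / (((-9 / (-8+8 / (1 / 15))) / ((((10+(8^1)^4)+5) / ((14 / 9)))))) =-164440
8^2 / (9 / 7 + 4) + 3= 15.11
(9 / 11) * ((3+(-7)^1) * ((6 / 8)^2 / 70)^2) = -729 / 3449600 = -0.00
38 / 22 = 19 / 11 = 1.73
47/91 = 0.52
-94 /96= -47 /48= -0.98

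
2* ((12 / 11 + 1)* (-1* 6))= -276 / 11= -25.09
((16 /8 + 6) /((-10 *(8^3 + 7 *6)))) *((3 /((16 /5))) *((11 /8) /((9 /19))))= -209 /53184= -0.00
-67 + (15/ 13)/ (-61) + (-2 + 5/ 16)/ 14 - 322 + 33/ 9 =-205416905/ 532896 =-385.47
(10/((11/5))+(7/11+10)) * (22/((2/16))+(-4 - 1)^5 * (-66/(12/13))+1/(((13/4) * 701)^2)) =6202506479052365/1827028918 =3394859.50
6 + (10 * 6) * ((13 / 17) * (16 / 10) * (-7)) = -8634 / 17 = -507.88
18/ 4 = 9/ 2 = 4.50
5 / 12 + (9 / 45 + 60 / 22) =2207 / 660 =3.34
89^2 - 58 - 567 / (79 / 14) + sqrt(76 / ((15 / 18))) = 2 * sqrt(570) / 5 + 613239 / 79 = 7772.07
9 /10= 0.90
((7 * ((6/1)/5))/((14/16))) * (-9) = -432/5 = -86.40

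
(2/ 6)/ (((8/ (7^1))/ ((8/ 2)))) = 7/ 6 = 1.17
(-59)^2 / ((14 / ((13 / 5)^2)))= 588289 / 350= 1680.83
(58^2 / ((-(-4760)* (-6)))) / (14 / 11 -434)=9251 / 33986400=0.00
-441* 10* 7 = -30870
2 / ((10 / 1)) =1 / 5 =0.20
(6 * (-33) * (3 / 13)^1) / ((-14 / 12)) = 3564 / 91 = 39.16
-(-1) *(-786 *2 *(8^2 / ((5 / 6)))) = -603648 / 5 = -120729.60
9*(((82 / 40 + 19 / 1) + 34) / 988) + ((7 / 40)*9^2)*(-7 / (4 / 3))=-2921211 / 39520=-73.92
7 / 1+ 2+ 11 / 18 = 173 / 18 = 9.61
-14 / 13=-1.08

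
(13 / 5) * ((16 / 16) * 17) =221 / 5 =44.20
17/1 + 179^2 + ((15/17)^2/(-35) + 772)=66415045/2023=32829.98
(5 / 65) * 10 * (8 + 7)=150 / 13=11.54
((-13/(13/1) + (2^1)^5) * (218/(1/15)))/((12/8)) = 67580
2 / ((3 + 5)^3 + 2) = 1 / 257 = 0.00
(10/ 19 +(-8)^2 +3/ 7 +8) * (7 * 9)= 87327/ 19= 4596.16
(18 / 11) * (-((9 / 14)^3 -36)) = 882495 / 15092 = 58.47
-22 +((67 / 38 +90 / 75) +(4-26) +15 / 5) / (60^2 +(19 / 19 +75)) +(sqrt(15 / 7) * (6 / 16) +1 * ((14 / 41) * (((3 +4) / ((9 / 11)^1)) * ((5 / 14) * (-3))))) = -2159252821 / 85908120 +3 * sqrt(105) / 56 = -24.59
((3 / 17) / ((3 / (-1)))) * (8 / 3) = -8 / 51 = -0.16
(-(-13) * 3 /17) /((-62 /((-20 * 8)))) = 3120 /527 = 5.92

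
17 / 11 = 1.55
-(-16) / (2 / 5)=40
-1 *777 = -777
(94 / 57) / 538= 0.00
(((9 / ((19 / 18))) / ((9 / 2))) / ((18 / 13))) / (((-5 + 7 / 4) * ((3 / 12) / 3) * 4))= -24 / 19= -1.26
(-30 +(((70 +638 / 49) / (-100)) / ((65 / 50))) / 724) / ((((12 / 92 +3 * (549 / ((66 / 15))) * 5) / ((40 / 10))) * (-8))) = 2917099867 / 363989170090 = 0.01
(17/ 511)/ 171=17/ 87381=0.00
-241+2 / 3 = -721 / 3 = -240.33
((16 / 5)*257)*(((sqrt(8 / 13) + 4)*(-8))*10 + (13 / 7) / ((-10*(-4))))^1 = -46047718 / 175 - 131584*sqrt(26) / 13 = -314741.31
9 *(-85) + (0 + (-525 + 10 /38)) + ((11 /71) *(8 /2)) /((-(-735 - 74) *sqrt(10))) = -24505 /19 + 22 *sqrt(10) /287195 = -1289.74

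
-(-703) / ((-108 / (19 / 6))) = -13357 / 648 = -20.61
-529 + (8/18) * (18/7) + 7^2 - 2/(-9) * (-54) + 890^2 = 5541264/7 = 791609.14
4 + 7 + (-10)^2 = 111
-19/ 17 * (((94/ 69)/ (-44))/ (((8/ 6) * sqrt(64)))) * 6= 2679/ 137632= 0.02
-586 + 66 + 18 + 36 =-466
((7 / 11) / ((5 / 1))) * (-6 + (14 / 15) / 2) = -581 / 825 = -0.70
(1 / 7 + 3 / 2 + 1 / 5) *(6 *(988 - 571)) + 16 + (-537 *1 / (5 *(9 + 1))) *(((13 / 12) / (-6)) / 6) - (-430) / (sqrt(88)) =215 *sqrt(22) / 22 + 233208449 / 50400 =4672.99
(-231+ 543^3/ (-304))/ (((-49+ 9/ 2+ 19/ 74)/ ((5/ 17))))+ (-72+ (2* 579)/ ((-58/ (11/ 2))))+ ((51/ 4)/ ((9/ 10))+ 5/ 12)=2454905495165/ 736021392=3335.37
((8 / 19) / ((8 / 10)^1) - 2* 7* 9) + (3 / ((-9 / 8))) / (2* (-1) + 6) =-7190 / 57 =-126.14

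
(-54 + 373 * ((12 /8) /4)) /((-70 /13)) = -8931 /560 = -15.95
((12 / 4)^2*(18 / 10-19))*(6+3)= -6966 / 5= -1393.20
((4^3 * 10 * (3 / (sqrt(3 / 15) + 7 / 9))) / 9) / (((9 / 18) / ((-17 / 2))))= -285600 / 41 + 73440 * sqrt(5) / 41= -2960.57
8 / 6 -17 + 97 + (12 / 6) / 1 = 250 / 3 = 83.33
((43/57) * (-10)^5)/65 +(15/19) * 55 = -827825/741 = -1117.17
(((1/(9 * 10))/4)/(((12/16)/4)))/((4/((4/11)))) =2/1485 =0.00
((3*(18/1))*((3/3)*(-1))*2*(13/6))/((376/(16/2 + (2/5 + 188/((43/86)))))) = -112437/470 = -239.23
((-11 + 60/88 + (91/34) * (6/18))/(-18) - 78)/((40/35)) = -1369123/20196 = -67.79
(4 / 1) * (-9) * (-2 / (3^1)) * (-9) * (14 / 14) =-216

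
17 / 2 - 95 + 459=372.50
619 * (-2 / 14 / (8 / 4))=-619 / 14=-44.21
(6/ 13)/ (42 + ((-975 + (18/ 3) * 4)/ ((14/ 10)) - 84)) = -14/ 21879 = -0.00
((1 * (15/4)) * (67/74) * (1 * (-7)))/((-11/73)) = 513555/3256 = 157.73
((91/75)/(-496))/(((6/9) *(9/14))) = -637/111600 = -0.01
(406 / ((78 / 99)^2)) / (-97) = -221067 / 32786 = -6.74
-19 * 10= -190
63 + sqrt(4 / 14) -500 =-437 + sqrt(14) / 7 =-436.47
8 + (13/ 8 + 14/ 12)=259/ 24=10.79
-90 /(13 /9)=-810 /13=-62.31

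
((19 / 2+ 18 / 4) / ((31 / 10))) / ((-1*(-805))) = 4 / 713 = 0.01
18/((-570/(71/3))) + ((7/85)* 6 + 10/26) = 2758/20995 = 0.13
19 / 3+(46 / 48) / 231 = 35135 / 5544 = 6.34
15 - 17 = -2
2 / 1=2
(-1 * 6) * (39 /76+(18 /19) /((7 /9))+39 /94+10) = -911103 /12502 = -72.88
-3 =-3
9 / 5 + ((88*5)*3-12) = 6549 / 5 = 1309.80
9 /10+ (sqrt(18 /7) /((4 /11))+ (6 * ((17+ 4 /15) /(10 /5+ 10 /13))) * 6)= 33 * sqrt(14) /28+ 6761 /30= 229.78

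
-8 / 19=-0.42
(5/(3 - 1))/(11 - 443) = -0.01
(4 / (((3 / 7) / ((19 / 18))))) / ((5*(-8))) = -133 / 540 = -0.25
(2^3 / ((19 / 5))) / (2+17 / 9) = 72 / 133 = 0.54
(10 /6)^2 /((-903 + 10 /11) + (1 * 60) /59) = -16225 /5263173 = -0.00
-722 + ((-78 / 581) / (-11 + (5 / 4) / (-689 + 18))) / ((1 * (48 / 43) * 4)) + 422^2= 24343075345793 / 137250792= 177362.00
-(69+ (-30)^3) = 26931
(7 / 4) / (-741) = -7 / 2964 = -0.00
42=42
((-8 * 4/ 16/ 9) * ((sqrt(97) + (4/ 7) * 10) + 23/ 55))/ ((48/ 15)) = -1.11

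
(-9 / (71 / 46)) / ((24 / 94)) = -3243 / 142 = -22.84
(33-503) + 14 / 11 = -5156 / 11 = -468.73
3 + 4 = 7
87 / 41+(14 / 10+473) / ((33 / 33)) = 97687 / 205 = 476.52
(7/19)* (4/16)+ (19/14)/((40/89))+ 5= 86309/10640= 8.11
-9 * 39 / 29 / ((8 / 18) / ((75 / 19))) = -236925 / 2204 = -107.50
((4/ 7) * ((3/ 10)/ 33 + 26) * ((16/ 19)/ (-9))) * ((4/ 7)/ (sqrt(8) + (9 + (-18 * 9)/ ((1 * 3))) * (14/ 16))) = 46874624 * sqrt(2)/ 45491392485 + 2929664/ 144417119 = 0.02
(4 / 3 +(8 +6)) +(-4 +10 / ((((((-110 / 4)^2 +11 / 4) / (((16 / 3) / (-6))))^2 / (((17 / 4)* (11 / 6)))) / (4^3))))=144316774 / 12726153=11.34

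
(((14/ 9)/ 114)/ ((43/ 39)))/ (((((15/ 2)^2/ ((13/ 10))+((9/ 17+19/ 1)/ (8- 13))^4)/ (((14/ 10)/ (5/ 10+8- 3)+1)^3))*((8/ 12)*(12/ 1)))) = 18032469124215/ 1629436665879341308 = 0.00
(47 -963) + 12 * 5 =-856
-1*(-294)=294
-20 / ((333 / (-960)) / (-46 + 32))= -807.21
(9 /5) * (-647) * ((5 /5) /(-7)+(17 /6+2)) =-382377 /70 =-5462.53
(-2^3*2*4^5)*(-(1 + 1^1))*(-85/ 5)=-557056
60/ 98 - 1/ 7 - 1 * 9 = -418/ 49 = -8.53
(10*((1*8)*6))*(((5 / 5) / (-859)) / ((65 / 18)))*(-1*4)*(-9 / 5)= -62208 / 55835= -1.11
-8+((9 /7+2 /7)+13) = 46 /7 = 6.57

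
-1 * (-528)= 528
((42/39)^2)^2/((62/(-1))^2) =0.00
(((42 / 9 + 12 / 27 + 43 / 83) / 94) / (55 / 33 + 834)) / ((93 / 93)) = 4205 / 58678842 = 0.00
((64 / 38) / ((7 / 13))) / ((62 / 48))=9984 / 4123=2.42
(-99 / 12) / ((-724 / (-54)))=-891 / 1448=-0.62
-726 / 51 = -242 / 17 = -14.24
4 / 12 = 1 / 3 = 0.33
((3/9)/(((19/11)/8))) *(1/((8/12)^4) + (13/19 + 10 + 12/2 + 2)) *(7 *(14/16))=3891041/17328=224.55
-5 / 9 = -0.56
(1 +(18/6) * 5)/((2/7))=56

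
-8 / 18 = -4 / 9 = -0.44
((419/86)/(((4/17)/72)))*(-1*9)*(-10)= 5769630/43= 134177.44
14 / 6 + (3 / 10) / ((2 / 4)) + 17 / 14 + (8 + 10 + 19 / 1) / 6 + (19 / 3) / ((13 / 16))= 24719 / 1365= 18.11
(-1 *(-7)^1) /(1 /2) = 14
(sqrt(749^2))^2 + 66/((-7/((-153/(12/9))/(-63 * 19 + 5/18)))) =84591521464/150787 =561000.10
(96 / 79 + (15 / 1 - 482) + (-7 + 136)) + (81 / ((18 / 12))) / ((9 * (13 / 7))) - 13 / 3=-1041031 / 3081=-337.89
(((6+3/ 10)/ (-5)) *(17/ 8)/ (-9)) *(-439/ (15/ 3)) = -52241/ 2000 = -26.12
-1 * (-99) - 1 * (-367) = 466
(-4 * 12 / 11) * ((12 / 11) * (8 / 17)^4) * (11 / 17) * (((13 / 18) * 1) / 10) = -851968 / 78092135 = -0.01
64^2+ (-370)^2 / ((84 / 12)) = 165572 / 7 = 23653.14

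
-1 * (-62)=62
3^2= 9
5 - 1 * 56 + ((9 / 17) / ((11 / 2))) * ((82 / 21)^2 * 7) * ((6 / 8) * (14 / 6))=-6175 / 187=-33.02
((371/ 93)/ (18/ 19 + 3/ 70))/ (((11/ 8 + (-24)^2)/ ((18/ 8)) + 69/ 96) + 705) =2255680/ 538821137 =0.00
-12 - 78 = -90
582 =582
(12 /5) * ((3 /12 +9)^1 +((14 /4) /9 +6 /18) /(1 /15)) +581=3146 /5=629.20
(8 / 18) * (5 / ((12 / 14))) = 70 / 27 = 2.59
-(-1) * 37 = 37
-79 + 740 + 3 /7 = 4630 /7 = 661.43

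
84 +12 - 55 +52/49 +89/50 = 107411/2450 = 43.84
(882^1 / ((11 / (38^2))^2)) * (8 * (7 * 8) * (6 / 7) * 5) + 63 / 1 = 3531052715463 / 121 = 29182253846.80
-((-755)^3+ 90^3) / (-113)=-429639875 / 113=-3802122.79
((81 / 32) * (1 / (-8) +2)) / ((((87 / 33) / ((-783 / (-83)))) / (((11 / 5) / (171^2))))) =0.00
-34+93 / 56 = -1811 / 56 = -32.34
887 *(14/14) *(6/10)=2661/5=532.20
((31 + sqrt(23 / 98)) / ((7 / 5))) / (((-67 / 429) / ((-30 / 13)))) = 2475* sqrt(46) / 3283 + 153450 / 469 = 332.30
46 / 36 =23 / 18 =1.28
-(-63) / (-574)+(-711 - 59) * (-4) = 252551 / 82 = 3079.89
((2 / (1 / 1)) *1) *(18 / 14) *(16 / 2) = 144 / 7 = 20.57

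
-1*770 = -770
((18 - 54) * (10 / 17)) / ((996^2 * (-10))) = 1 / 468452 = 0.00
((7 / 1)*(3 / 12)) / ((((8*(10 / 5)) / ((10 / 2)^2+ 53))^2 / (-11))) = -117117 / 256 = -457.49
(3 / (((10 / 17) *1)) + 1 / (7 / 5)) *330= 1918.71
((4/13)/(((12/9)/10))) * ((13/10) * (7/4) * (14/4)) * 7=1029/8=128.62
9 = 9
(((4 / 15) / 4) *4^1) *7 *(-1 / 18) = -14 / 135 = -0.10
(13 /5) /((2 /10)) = 13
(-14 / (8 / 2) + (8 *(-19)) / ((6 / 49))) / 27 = -7469 / 162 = -46.10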